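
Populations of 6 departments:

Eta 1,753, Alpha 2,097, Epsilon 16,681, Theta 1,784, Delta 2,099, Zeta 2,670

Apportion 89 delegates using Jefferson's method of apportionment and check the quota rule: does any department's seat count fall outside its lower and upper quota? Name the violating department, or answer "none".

Standard quotas: Eta 5.760, Alpha 6.891, Epsilon 54.815, Theta 5.862, Delta 6.897, Zeta 8.774.
Jefferson allocation: Eta 5, Alpha 7, Epsilon 56, Theta 6, Delta 7, Zeta 8.
Epsilon has quota 54.815 (lower 54, upper 55) but receives 56 — outside the quota interval.

Epsilon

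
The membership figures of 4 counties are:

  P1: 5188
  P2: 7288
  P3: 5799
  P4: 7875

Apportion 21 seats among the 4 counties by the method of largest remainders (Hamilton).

Standard divisor: 26150 ÷ 21 ≈ 1245.238.
Standard quotas: P1 4.1663, P2 5.8527, P3 4.6569, P4 6.3241.
Lower quotas: P1 4, P2 5, P3 4, P4 6 (sum 19, leaving 2 seats).
Remainders in descending order: P2 0.8527, P3 0.6569, P4 0.3241, P1 0.1663.
Largest remainders: P2, P3 receive the extra seats.

P1 4, P2 6, P3 5, P4 6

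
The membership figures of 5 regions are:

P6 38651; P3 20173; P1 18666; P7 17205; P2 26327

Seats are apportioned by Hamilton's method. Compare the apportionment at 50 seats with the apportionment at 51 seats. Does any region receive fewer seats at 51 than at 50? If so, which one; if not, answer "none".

none

At 50 seats: P6 16, P3 8, P1 8, P7 7, P2 11.
At 51 seats: P6 16, P3 9, P1 8, P7 7, P2 11.
No region's allocation decreased.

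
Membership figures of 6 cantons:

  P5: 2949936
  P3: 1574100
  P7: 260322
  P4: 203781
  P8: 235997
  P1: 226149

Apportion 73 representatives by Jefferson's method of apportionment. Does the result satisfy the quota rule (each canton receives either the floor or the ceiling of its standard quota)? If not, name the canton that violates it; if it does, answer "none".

Standard quotas: P5 39.511, P3 21.083, P7 3.487, P4 2.729, P8 3.161, P1 3.029.
Jefferson allocation: P5 41, P3 21, P7 3, P4 2, P8 3, P1 3.
P5 has quota 39.511 (lower 39, upper 40) but receives 41 — outside the quota interval.

P5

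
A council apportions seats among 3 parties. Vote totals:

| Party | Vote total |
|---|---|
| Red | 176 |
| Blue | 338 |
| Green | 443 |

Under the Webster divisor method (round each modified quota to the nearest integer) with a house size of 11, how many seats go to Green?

5

Standard divisor 957/11 ≈ 87; standard quotas: Red 2.023, Blue 3.885, Green 5.092.
Rounding to the nearest integer gives Red 2, Blue 4, Green 5 — total 11, matching the house size, so no adjustment is needed.
Green receives 5.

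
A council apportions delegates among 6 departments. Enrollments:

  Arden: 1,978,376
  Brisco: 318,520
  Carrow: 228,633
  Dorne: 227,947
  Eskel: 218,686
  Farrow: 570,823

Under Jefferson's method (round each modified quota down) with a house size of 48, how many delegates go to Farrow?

8

Standard divisor 3542985/48 ≈ 73812.188; standard quotas: Arden 26.803, Brisco 4.315, Carrow 3.097, Dorne 3.088, Eskel 2.963, Farrow 7.733.
Rounding down gives 26, 4, 3, 3, 2, 7 = 45 seats, so the divisor must be adjusted.
With modified divisor 71000: modified quotas Arden 27.864, Brisco 4.486, Carrow 3.220, Dorne 3.211, Eskel 3.080, Farrow 8.040.
Rounding down: Arden 27, Brisco 4, Carrow 3, Dorne 3, Eskel 3, Farrow 8 (total 48).
Farrow receives 8.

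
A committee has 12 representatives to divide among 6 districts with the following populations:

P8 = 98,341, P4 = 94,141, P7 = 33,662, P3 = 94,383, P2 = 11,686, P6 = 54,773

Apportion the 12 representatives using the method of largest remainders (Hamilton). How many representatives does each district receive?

P8=3, P4=3, P7=1, P3=3, P2=0, P6=2

Standard divisor: 386986 ÷ 12 ≈ 32248.833.
Standard quotas: P8 3.0494, P4 2.9192, P7 1.0438, P3 2.9267, P2 0.3624, P6 1.6984.
Lower quotas: P8 3, P4 2, P7 1, P3 2, P2 0, P6 1 (sum 9, leaving 3 seats).
Remainders in descending order: P3 0.9267, P4 0.9192, P6 0.6984, P2 0.3624, P8 0.0494, P7 0.0438.
The surplus seats go to P3, P4, P6.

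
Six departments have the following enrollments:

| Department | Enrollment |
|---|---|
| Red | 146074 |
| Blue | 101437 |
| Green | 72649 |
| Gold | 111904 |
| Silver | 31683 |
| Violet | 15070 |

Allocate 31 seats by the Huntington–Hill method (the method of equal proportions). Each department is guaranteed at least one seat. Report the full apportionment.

With divisor 15525: modified quotas Red 9.409, Blue 6.534, Green 4.679, Gold 7.208, Silver 2.041, Violet 0.971.
Geometric-mean thresholds: Red √(9·10)=9.487, Blue √(6·7)=6.481, Green √(4·5)=4.472, Gold √(7·8)=7.483, Silver √(2·3)=2.449, Violet (min 1).
Each quota rounded against its threshold gives Red 9, Blue 7, Green 5, Gold 7, Silver 2, Violet 1 (total 31).

Red=9, Blue=7, Green=5, Gold=7, Silver=2, Violet=1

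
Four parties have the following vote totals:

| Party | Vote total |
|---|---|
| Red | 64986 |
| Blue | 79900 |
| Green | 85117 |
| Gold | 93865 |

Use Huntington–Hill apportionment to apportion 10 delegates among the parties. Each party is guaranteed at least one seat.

Red 2, Blue 2, Green 3, Gold 3

With divisor 33684: modified quotas Red 1.929, Blue 2.372, Green 2.527, Gold 2.787.
Geometric-mean thresholds: Red √(1·2)=1.414, Blue √(2·3)=2.449, Green √(2·3)=2.449, Gold √(2·3)=2.449.
Each quota rounded against its threshold gives Red 2, Blue 2, Green 3, Gold 3 (total 10).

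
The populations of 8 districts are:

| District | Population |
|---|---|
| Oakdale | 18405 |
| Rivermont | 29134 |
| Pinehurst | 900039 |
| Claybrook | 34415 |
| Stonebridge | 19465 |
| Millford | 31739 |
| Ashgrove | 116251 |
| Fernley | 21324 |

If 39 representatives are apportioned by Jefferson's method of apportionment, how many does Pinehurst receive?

Standard divisor 1170772/39 ≈ 30019.795; standard quotas: Oakdale 0.613, Rivermont 0.970, Pinehurst 29.982, Claybrook 1.146, Stonebridge 0.648, Millford 1.057, Ashgrove 3.872, Fernley 0.710.
Rounding down gives 0, 0, 29, 1, 0, 1, 3, 0 = 34 seats, so the divisor must be adjusted.
With modified divisor 27700: modified quotas Oakdale 0.664, Rivermont 1.052, Pinehurst 32.492, Claybrook 1.242, Stonebridge 0.703, Millford 1.146, Ashgrove 4.197, Fernley 0.770.
Rounding down: Oakdale 0, Rivermont 1, Pinehurst 32, Claybrook 1, Stonebridge 0, Millford 1, Ashgrove 4, Fernley 0 (total 39).
Pinehurst receives 32.

32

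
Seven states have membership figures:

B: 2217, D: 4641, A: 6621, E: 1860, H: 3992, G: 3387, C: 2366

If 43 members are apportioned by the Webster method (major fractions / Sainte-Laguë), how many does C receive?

Standard divisor 25084/43 ≈ 583.349; standard quotas: B 3.800, D 7.956, A 11.350, E 3.188, H 6.843, G 5.806, C 4.056.
Rounding to the nearest integer gives B 4, D 8, A 11, E 3, H 7, G 6, C 4 — total 43, matching the house size, so no adjustment is needed.
C receives 4.

4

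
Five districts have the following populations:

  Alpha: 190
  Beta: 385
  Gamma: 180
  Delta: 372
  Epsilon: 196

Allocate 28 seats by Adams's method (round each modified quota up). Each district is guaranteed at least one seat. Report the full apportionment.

Standard divisor 1323/28 ≈ 47.25; standard quotas: Alpha 4.021, Beta 8.148, Gamma 3.810, Delta 7.873, Epsilon 4.148.
Rounding up gives 5, 9, 4, 8, 5 = 31 seats, so the divisor must be adjusted.
With modified divisor 50: modified quotas Alpha 3.800, Beta 7.700, Gamma 3.600, Delta 7.440, Epsilon 3.920.
Rounding up: Alpha 4, Beta 8, Gamma 4, Delta 8, Epsilon 4 (total 28).

Alpha: 4, Beta: 8, Gamma: 4, Delta: 8, Epsilon: 4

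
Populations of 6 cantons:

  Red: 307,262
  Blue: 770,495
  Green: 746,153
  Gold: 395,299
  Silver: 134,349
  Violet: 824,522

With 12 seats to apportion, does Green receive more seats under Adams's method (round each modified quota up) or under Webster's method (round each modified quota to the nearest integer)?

Adams: Red 1, Blue 3, Green 2, Gold 2, Silver 1, Violet 3.
Webster: Red 1, Blue 3, Green 3, Gold 1, Silver 1, Violet 3.
Green gets 2 under Adams and 3 under Webster.

Webster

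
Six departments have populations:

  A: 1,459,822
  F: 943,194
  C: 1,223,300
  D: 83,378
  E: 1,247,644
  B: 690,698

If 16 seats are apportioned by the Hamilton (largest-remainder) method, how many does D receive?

Standard divisor: 5648036 ÷ 16 ≈ 353002.25.
Standard quotas: A 4.1354, F 2.6719, C 3.4654, D 0.2362, E 3.5344, B 1.9566.
Lower quotas: A 4, F 2, C 3, D 0, E 3, B 1 (sum 13, leaving 3 seats).
Remainders in descending order: B 0.9566, F 0.6719, E 0.5344, C 0.4654, D 0.2362, A 0.1354.
The surplus seats go to B, F, E.
D receives 0.

0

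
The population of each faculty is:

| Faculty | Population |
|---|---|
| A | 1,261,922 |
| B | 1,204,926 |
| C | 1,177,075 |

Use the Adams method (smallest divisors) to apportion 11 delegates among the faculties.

A 4, B 4, C 3

Standard divisor 3643923/11 ≈ 331265.727; standard quotas: A 3.809, B 3.637, C 3.553.
Rounding up gives 4, 4, 4 = 12 seats, so the divisor must be adjusted.
With modified divisor 397000: modified quotas A 3.179, B 3.035, C 2.965.
Rounding up: A 4, B 4, C 3 (total 11).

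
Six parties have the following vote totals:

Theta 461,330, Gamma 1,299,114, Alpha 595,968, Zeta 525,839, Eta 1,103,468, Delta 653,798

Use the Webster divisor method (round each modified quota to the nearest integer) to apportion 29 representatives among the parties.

Standard divisor 4639517/29 ≈ 159983.345; standard quotas: Theta 2.884, Gamma 8.120, Alpha 3.725, Zeta 3.287, Eta 6.897, Delta 4.087.
Rounding to the nearest integer gives Theta 3, Gamma 8, Alpha 4, Zeta 3, Eta 7, Delta 4 — total 29, matching the house size, so no adjustment is needed.

Theta=3, Gamma=8, Alpha=4, Zeta=3, Eta=7, Delta=4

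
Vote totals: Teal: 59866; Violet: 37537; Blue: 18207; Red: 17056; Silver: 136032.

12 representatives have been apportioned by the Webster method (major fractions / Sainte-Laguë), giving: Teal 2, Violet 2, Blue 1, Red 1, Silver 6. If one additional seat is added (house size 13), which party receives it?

Priority for the next seat is population ÷ (current seats + 0.5).
Priorities: Teal 23946.400, Violet 15014.800, Blue 12138.000, Red 11370.667, Silver 20928.000.
Highest priority: Teal.

Teal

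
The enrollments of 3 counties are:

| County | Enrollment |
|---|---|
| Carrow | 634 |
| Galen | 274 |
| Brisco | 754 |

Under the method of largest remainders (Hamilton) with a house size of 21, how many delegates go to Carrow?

The standard divisor is 1662/21 ≈ 79.143.
Standard quotas: Carrow 8.011, Galen 3.462, Brisco 9.527.
Lower quotas: Carrow 8, Galen 3, Brisco 9 (sum 20, leaving 1 seat).
Remainders in descending order: Brisco 0.527, Galen 0.462, Carrow 0.011.
Largest remainder: Brisco receives the extra seat.
Carrow receives 8.

8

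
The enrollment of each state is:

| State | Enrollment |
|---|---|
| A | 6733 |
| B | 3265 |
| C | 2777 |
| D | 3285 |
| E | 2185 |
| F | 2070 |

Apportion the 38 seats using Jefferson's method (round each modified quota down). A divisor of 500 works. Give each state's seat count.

With modified divisor 500: modified quotas A 13.466, B 6.530, C 5.554, D 6.570, E 4.370, F 4.140.
Rounding down: A 13, B 6, C 5, D 6, E 4, F 4 (total 38).

A=13, B=6, C=5, D=6, E=4, F=4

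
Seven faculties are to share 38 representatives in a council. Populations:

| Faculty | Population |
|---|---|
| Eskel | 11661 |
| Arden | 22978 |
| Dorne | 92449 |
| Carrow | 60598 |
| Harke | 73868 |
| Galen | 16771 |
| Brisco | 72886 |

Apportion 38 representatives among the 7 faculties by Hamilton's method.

Eskel 1, Arden 2, Dorne 10, Carrow 7, Harke 8, Galen 2, Brisco 8

Total 351211; standard divisor 351211/38 ≈ 9242.395.
Standard quotas: Eskel 1.2617, Arden 2.4862, Dorne 10.0027, Carrow 6.5565, Harke 7.9923, Galen 1.8146, Brisco 7.8861.
Lower quotas: Eskel 1, Arden 2, Dorne 10, Carrow 6, Harke 7, Galen 1, Brisco 7 (sum 34, leaving 4 seats).
Remainders in descending order: Harke 0.9923, Brisco 0.8861, Galen 0.8146, Carrow 0.5565, Arden 0.4862, Eskel 0.2617, Dorne 0.0027.
The surplus seats go to Harke, Brisco, Galen, Carrow.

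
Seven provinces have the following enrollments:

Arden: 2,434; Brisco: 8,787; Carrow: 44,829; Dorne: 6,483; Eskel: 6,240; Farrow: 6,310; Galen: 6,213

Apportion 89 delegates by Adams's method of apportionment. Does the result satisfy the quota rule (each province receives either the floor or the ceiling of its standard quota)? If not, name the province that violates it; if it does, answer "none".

Carrow

Standard quotas: Arden 2.665, Brisco 9.620, Carrow 49.077, Dorne 7.097, Eskel 6.831, Farrow 6.908, Galen 6.802.
Adams allocation: Arden 3, Brisco 10, Carrow 48, Dorne 7, Eskel 7, Farrow 7, Galen 7.
Carrow has quota 49.077 (lower 49, upper 50) but receives 48 — outside the quota interval.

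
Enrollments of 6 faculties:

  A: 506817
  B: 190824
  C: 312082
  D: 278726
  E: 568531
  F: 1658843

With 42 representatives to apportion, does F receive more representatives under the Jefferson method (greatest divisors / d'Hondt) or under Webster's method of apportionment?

Jefferson

Jefferson: A 6, B 2, C 3, D 3, E 7, F 21.
Webster: A 6, B 2, C 4, D 3, E 7, F 20.
F gets 21 under Jefferson and 20 under Webster.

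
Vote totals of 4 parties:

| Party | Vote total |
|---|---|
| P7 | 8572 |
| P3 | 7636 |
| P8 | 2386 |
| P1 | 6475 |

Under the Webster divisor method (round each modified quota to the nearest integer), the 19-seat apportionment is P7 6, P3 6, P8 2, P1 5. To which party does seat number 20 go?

Priority for the next seat is population ÷ (current seats + 0.5).
Priorities: P7 1318.769, P3 1174.769, P8 954.400, P1 1177.273.
Highest priority: P7.

P7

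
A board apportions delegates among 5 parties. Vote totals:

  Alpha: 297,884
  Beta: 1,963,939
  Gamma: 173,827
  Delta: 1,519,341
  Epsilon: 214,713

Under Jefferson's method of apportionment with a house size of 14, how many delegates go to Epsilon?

Standard divisor 4169704/14 ≈ 297836; standard quotas: Alpha 1.000, Beta 6.594, Gamma 0.584, Delta 5.101, Epsilon 0.721.
Rounding down gives 1, 6, 0, 5, 0 = 12 seats, so the divisor must be adjusted.
With modified divisor 249400: modified quotas Alpha 1.194, Beta 7.875, Gamma 0.697, Delta 6.092, Epsilon 0.861.
Rounding down: Alpha 1, Beta 7, Gamma 0, Delta 6, Epsilon 0 (total 14).
Epsilon receives 0.

0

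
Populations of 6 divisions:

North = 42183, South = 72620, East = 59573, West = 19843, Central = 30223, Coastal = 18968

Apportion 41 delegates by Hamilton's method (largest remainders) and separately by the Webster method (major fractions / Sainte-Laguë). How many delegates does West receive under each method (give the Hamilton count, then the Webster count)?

Hamilton: North 7, South 12, East 10, West 4, Central 5, Coastal 3.
Webster: North 7, South 13, East 10, West 3, Central 5, Coastal 3.
West gets 4 under Hamilton and 3 under Webster.

4 and 3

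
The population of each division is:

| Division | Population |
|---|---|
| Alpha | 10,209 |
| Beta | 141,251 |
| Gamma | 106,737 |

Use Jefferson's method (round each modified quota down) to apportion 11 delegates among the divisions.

Standard divisor 258197/11 ≈ 23472.455; standard quotas: Alpha 0.435, Beta 6.018, Gamma 4.547.
Rounding down gives 0, 6, 4 = 10 seats, so the divisor must be adjusted.
With modified divisor 20800: modified quotas Alpha 0.491, Beta 6.791, Gamma 5.132.
Rounding down: Alpha 0, Beta 6, Gamma 5 (total 11).

Alpha 0, Beta 6, Gamma 5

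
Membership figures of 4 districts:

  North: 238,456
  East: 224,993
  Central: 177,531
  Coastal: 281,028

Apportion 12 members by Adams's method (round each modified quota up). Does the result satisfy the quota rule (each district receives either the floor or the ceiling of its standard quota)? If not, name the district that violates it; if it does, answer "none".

Standard quotas: North 3.104, East 2.928, Central 2.311, Coastal 3.658.
Adams allocation: North 3, East 3, Central 2, Coastal 4.
Every allocation lies between the lower and upper quota.

none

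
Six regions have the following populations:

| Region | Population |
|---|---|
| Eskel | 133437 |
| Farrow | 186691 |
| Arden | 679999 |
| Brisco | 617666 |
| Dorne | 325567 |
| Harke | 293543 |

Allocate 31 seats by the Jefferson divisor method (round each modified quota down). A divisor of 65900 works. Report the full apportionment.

With modified divisor 65900: modified quotas Eskel 2.025, Farrow 2.833, Arden 10.319, Brisco 9.373, Dorne 4.940, Harke 4.454.
Rounding down: Eskel 2, Farrow 2, Arden 10, Brisco 9, Dorne 4, Harke 4 (total 31).

Eskel: 2, Farrow: 2, Arden: 10, Brisco: 9, Dorne: 4, Harke: 4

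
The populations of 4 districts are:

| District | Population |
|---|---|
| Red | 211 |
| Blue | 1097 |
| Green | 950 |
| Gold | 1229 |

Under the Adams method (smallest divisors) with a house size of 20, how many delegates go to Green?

5

Standard divisor 3487/20 ≈ 174.35; standard quotas: Red 1.210, Blue 6.292, Green 5.449, Gold 7.049.
Rounding up gives 2, 7, 6, 8 = 23 seats, so the divisor must be adjusted.
With modified divisor 200: modified quotas Red 1.055, Blue 5.485, Green 4.750, Gold 6.145.
Rounding up: Red 2, Blue 6, Green 5, Gold 7 (total 20).
Green receives 5.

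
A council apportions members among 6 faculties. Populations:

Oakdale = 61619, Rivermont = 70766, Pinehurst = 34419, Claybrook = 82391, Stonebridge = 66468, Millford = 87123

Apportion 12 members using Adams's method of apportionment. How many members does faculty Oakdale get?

Standard divisor 402786/12 ≈ 33565.5; standard quotas: Oakdale 1.836, Rivermont 2.108, Pinehurst 1.025, Claybrook 2.455, Stonebridge 1.980, Millford 2.596.
Rounding up gives 2, 3, 2, 3, 2, 3 = 15 seats, so the divisor must be adjusted.
With modified divisor 42400: modified quotas Oakdale 1.453, Rivermont 1.669, Pinehurst 0.812, Claybrook 1.943, Stonebridge 1.568, Millford 2.055.
Rounding up: Oakdale 2, Rivermont 2, Pinehurst 1, Claybrook 2, Stonebridge 2, Millford 3 (total 12).
Oakdale receives 2.

2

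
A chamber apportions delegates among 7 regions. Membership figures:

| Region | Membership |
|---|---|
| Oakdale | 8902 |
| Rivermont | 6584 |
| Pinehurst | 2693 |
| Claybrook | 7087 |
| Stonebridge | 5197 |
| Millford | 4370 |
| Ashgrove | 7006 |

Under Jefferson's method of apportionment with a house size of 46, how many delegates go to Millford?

Standard divisor 41839/46 ≈ 909.543; standard quotas: Oakdale 9.787, Rivermont 7.239, Pinehurst 2.961, Claybrook 7.792, Stonebridge 5.714, Millford 4.805, Ashgrove 7.703.
Rounding down gives 9, 7, 2, 7, 5, 4, 7 = 41 seats, so the divisor must be adjusted.
With modified divisor 870: modified quotas Oakdale 10.232, Rivermont 7.568, Pinehurst 3.095, Claybrook 8.146, Stonebridge 5.974, Millford 5.023, Ashgrove 8.053.
Rounding down: Oakdale 10, Rivermont 7, Pinehurst 3, Claybrook 8, Stonebridge 5, Millford 5, Ashgrove 8 (total 46).
Millford receives 5.

5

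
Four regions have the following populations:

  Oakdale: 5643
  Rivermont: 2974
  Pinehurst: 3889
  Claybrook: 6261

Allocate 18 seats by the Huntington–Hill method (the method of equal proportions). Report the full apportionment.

Oakdale 5; Rivermont 3; Pinehurst 4; Claybrook 6

With divisor 1076: modified quotas Oakdale 5.244, Rivermont 2.764, Pinehurst 3.614, Claybrook 5.819.
Geometric-mean thresholds: Oakdale √(5·6)=5.477, Rivermont √(2·3)=2.449, Pinehurst √(3·4)=3.464, Claybrook √(5·6)=5.477.
Each quota rounded against its threshold gives Oakdale 5, Rivermont 3, Pinehurst 4, Claybrook 6 (total 18).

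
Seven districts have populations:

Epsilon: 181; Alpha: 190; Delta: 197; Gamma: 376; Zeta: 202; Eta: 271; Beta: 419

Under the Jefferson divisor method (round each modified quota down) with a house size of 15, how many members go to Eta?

Standard divisor 1836/15 ≈ 122.4; standard quotas: Epsilon 1.479, Alpha 1.552, Delta 1.609, Gamma 3.072, Zeta 1.650, Eta 2.214, Beta 3.423.
Rounding down gives 1, 1, 1, 3, 1, 2, 3 = 12 seats, so the divisor must be adjusted.
With modified divisor 97: modified quotas Epsilon 1.866, Alpha 1.959, Delta 2.031, Gamma 3.876, Zeta 2.082, Eta 2.794, Beta 4.320.
Rounding down: Epsilon 1, Alpha 1, Delta 2, Gamma 3, Zeta 2, Eta 2, Beta 4 (total 15).
Eta receives 2.

2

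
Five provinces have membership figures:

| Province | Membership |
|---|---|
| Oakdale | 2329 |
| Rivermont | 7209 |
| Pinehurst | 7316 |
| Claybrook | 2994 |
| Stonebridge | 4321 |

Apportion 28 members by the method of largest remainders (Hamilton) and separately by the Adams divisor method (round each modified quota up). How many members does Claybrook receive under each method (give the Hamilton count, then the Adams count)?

Hamilton: Oakdale 3, Rivermont 8, Pinehurst 9, Claybrook 3, Stonebridge 5.
Adams: Oakdale 3, Rivermont 8, Pinehurst 8, Claybrook 4, Stonebridge 5.
Claybrook gets 3 under Hamilton and 4 under Adams.

3 and 4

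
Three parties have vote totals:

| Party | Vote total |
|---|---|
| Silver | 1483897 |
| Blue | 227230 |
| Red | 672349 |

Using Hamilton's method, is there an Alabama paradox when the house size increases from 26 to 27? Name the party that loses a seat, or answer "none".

At 26 seats: Silver 16, Blue 3, Red 7.
At 27 seats: Silver 17, Blue 2, Red 8.
Blue drops from 3 to 2.

Blue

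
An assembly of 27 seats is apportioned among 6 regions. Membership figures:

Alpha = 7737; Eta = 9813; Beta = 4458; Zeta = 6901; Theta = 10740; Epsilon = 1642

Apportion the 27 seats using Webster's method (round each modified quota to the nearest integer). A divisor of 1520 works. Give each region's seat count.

Alpha 5, Eta 6, Beta 3, Zeta 5, Theta 7, Epsilon 1

With modified divisor 1520: modified quotas Alpha 5.090, Eta 6.456, Beta 2.933, Zeta 4.540, Theta 7.066, Epsilon 1.080.
Rounding to the nearest integer: Alpha 5, Eta 6, Beta 3, Zeta 5, Theta 7, Epsilon 1 (total 27).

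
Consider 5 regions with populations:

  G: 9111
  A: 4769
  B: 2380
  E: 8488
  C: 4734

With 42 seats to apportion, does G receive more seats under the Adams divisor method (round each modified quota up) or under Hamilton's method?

Adams: G 12, A 7, B 4, E 12, C 7.
Hamilton: G 13, A 7, B 3, E 12, C 7.
G gets 12 under Adams and 13 under Hamilton.

Hamilton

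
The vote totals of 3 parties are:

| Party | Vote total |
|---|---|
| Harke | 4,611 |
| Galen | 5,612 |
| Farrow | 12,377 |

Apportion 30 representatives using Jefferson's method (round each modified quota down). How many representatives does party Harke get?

Standard divisor 22600/30 ≈ 753.333; standard quotas: Harke 6.121, Galen 7.450, Farrow 16.430.
Rounding down gives 6, 7, 16 = 29 seats, so the divisor must be adjusted.
With modified divisor 710: modified quotas Harke 6.494, Galen 7.904, Farrow 17.432.
Rounding down: Harke 6, Galen 7, Farrow 17 (total 30).
Harke receives 6.

6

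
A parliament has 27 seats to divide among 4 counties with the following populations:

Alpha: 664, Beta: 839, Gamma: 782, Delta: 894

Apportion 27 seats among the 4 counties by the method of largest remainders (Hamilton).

Alpha 6, Beta 7, Gamma 7, Delta 7

The standard divisor is 3179/27 ≈ 117.741.
Standard quotas: Alpha 5.640, Beta 7.126, Gamma 6.642, Delta 7.593.
Lower quotas: Alpha 5, Beta 7, Gamma 6, Delta 7 (sum 25, leaving 2 seats).
Remainders in descending order: Gamma 0.642, Alpha 0.640, Delta 0.593, Beta 0.126.
The surplus seats go to Gamma, Alpha.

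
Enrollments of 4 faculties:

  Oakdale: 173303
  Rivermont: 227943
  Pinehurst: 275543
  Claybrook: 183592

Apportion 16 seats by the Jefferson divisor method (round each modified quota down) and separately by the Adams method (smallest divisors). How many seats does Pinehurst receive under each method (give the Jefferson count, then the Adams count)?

Jefferson: Oakdale 3, Rivermont 4, Pinehurst 6, Claybrook 3.
Adams: Oakdale 3, Rivermont 4, Pinehurst 5, Claybrook 4.
Pinehurst gets 6 under Jefferson and 5 under Adams.

6 and 5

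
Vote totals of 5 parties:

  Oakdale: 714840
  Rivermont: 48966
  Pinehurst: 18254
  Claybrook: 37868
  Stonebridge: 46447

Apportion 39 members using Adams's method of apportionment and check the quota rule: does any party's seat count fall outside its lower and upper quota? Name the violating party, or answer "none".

Standard quotas: Oakdale 32.179, Rivermont 2.204, Pinehurst 0.822, Claybrook 1.705, Stonebridge 2.091.
Adams allocation: Oakdale 31, Rivermont 3, Pinehurst 1, Claybrook 2, Stonebridge 2.
Oakdale has quota 32.179 (lower 32, upper 33) but receives 31 — outside the quota interval.

Oakdale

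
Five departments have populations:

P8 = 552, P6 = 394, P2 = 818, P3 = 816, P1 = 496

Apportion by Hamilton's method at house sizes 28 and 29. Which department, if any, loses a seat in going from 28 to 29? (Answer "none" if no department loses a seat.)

P1

At 28 seats: P8 5, P6 4, P2 7, P3 7, P1 5.
At 29 seats: P8 5, P6 4, P2 8, P3 8, P1 4.
P1 drops from 5 to 4.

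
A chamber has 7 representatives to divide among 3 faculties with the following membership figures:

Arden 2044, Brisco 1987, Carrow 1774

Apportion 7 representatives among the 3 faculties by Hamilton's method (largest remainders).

Standard divisor: 5805 ÷ 7 ≈ 829.286.
Standard quotas: Arden 2.465, Brisco 2.396, Carrow 2.139.
Lower quotas: Arden 2, Brisco 2, Carrow 2 (sum 6, leaving 1 seat).
Remainders in descending order: Arden 0.465, Brisco 0.396, Carrow 0.139.
The surplus seat goes to Arden.

Arden 3; Brisco 2; Carrow 2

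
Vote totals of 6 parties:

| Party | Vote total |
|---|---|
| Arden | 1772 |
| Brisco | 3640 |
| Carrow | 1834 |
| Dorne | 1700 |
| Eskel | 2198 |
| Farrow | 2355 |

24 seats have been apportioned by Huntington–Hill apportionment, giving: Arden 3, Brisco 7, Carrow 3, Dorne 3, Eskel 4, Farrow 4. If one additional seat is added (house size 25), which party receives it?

Priority for the next seat is population ÷ (√(s·(s+1))).
Priorities: Arden 511.532, Brisco 486.415, Carrow 529.430, Dorne 490.748, Eskel 491.488, Farrow 526.594.
Highest priority: Carrow.

Carrow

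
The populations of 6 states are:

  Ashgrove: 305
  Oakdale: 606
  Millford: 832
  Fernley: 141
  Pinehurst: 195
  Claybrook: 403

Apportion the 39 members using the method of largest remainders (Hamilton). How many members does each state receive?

Ashgrove=5, Oakdale=10, Millford=13, Fernley=2, Pinehurst=3, Claybrook=6

The standard divisor is 2482/39 ≈ 63.641.
Standard quotas: Ashgrove 4.793, Oakdale 9.522, Millford 13.073, Fernley 2.216, Pinehurst 3.064, Claybrook 6.332.
Lower quotas: Ashgrove 4, Oakdale 9, Millford 13, Fernley 2, Pinehurst 3, Claybrook 6 (sum 37, leaving 2 seats).
Remainders in descending order: Ashgrove 0.793, Oakdale 0.522, Claybrook 0.332, Fernley 0.216, Millford 0.073, Pinehurst 0.064.
The surplus seats go to Ashgrove, Oakdale.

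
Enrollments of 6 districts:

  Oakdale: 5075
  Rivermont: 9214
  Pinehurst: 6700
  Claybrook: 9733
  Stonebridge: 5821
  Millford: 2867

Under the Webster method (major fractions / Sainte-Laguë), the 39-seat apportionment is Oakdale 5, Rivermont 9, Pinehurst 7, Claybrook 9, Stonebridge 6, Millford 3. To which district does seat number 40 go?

Claybrook

Priority for the next seat is population ÷ (current seats + 0.5).
Priorities: Oakdale 922.727, Rivermont 969.895, Pinehurst 893.333, Claybrook 1024.526, Stonebridge 895.538, Millford 819.143.
Highest priority: Claybrook.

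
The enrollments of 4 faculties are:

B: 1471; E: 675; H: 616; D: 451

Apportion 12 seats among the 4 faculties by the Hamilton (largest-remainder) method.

The standard divisor is 3213/12 ≈ 267.75.
Standard quotas: B 5.494, E 2.521, H 2.301, D 1.684.
Lower quotas: B 5, E 2, H 2, D 1 (sum 10, leaving 2 seats).
Remainders in descending order: D 0.684, E 0.521, B 0.494, H 0.301.
The surplus seats go to D, E.

B 5, E 3, H 2, D 2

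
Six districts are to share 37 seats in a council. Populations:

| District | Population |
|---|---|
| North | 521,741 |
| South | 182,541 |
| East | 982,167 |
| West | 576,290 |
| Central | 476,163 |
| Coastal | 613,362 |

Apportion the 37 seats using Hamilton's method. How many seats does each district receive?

The standard divisor is 3352264/37 ≈ 90601.73.
Standard quotas: North 5.7586, South 2.0148, East 10.8405, West 6.3607, Central 5.2556, Coastal 6.7699.
Lower quotas: North 5, South 2, East 10, West 6, Central 5, Coastal 6 (sum 34, leaving 3 seats).
Remainders in descending order: East 0.8405, Coastal 0.7699, North 0.7586, West 0.3607, Central 0.2556, South 0.0148.
Largest remainders: East, Coastal, North receive the extra seats.

North: 6; South: 2; East: 11; West: 6; Central: 5; Coastal: 7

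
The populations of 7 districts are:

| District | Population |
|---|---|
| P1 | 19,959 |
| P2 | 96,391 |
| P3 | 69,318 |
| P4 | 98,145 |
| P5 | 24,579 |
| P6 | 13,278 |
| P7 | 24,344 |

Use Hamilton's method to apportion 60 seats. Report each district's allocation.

Total 346014; standard divisor 346014/60 ≈ 5766.9.
Standard quotas: P1 3.4610, P2 16.7145, P3 12.0200, P4 17.0187, P5 4.2621, P6 2.3025, P7 4.2213.
Lower quotas: P1 3, P2 16, P3 12, P4 17, P5 4, P6 2, P7 4 (sum 58, leaving 2 seats).
Remainders in descending order: P2 0.7145, P1 0.4610, P6 0.3025, P5 0.2621, P7 0.2213, P3 0.0200, P4 0.0187.
The surplus seats go to P2, P1.

P1 4, P2 17, P3 12, P4 17, P5 4, P6 2, P7 4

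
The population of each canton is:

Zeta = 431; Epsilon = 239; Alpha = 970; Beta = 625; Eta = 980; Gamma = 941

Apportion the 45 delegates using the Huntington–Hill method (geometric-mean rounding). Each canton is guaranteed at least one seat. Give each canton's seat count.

Zeta 5; Epsilon 3; Alpha 10; Beta 7; Eta 10; Gamma 10

With divisor 95: modified quotas Zeta 4.537, Epsilon 2.516, Alpha 10.211, Beta 6.579, Eta 10.316, Gamma 9.905.
Geometric-mean thresholds: Zeta √(4·5)=4.472, Epsilon √(2·3)=2.449, Alpha √(10·11)=10.488, Beta √(6·7)=6.481, Eta √(10·11)=10.488, Gamma √(9·10)=9.487.
Each quota rounded against its threshold gives Zeta 5, Epsilon 3, Alpha 10, Beta 7, Eta 10, Gamma 10 (total 45).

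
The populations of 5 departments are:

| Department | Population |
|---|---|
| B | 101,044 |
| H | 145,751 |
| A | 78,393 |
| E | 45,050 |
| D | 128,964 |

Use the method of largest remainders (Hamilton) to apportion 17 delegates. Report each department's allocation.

B: 3, H: 5, A: 3, E: 2, D: 4

Standard divisor: 499202 ÷ 17 ≈ 29364.824.
Standard quotas: B 3.4410, H 4.9635, A 2.6696, E 1.5341, D 4.3918.
Lower quotas: B 3, H 4, A 2, E 1, D 4 (sum 14, leaving 3 seats).
Remainders in descending order: H 0.9635, A 0.6696, E 0.5341, B 0.4410, D 0.3918.
The surplus seats go to H, A, E.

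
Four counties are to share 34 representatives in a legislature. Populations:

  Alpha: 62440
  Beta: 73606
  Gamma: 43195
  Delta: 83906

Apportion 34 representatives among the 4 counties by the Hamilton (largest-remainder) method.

Alpha=8, Beta=9, Gamma=6, Delta=11

Standard divisor: 263147 ÷ 34 ≈ 7739.618.
Standard quotas: Alpha 8.0676, Beta 9.5103, Gamma 5.5810, Delta 10.8411.
Lower quotas: Alpha 8, Beta 9, Gamma 5, Delta 10 (sum 32, leaving 2 seats).
Remainders in descending order: Delta 0.8411, Gamma 0.5810, Beta 0.5103, Alpha 0.0676.
The surplus seats go to Delta, Gamma.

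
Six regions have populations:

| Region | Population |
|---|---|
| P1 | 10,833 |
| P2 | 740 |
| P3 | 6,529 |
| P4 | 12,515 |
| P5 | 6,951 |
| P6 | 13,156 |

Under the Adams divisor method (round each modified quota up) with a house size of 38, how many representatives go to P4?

9

Standard divisor 50724/38 ≈ 1334.842; standard quotas: P1 8.116, P2 0.554, P3 4.891, P4 9.376, P5 5.207, P6 9.856.
Rounding up gives 9, 1, 5, 10, 6, 10 = 41 seats, so the divisor must be adjusted.
With modified divisor 1400: modified quotas P1 7.738, P2 0.529, P3 4.664, P4 8.939, P5 4.965, P6 9.397.
Rounding up: P1 8, P2 1, P3 5, P4 9, P5 5, P6 10 (total 38).
P4 receives 9.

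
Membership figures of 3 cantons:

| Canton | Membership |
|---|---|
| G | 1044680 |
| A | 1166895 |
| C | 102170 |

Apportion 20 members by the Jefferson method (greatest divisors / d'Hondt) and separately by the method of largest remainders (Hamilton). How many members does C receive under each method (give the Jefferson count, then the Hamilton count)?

Jefferson: G 9, A 11, C 0.
Hamilton: G 9, A 10, C 1.
C gets 0 under Jefferson and 1 under Hamilton.

0 and 1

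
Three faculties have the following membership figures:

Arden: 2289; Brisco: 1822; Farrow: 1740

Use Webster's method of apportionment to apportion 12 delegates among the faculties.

Standard divisor 5851/12 ≈ 487.583; standard quotas: Arden 4.695, Brisco 3.737, Farrow 3.569.
Rounding to the nearest integer gives 5, 4, 4 = 13 seats, so the divisor must be adjusted.
With modified divisor 500: modified quotas Arden 4.578, Brisco 3.644, Farrow 3.480.
Rounding to the nearest integer: Arden 5, Brisco 4, Farrow 3 (total 12).

Arden 5; Brisco 4; Farrow 3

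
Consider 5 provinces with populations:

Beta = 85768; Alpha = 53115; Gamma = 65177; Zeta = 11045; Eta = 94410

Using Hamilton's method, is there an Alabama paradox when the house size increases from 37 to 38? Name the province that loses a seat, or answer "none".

Alpha

At 37 seats: Beta 10, Alpha 7, Gamma 8, Zeta 1, Eta 11.
At 38 seats: Beta 11, Alpha 6, Gamma 8, Zeta 1, Eta 12.
Alpha drops from 7 to 6.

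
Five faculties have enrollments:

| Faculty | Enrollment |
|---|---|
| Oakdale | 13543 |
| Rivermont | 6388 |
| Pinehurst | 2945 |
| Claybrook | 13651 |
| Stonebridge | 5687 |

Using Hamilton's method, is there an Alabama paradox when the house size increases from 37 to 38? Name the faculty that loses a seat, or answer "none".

none

At 37 seats: Oakdale 12, Rivermont 6, Pinehurst 2, Claybrook 12, Stonebridge 5.
At 38 seats: Oakdale 12, Rivermont 6, Pinehurst 3, Claybrook 12, Stonebridge 5.
No faculty's allocation decreased.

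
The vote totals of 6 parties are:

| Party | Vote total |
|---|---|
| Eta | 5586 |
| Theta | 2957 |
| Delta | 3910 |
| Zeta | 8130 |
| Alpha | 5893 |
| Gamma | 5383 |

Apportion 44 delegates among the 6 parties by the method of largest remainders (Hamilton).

The standard divisor is 31859/44 ≈ 724.068.
Standard quotas: Eta 7.7147, Theta 4.0839, Delta 5.4000, Zeta 11.2282, Alpha 8.1387, Gamma 7.4344.
Lower quotas: Eta 7, Theta 4, Delta 5, Zeta 11, Alpha 8, Gamma 7 (sum 42, leaving 2 seats).
Remainders in descending order: Eta 0.7147, Gamma 0.4344, Delta 0.4000, Zeta 0.2282, Alpha 0.1387, Theta 0.0839.
The surplus seats go to Eta, Gamma.

Eta 8, Theta 4, Delta 5, Zeta 11, Alpha 8, Gamma 8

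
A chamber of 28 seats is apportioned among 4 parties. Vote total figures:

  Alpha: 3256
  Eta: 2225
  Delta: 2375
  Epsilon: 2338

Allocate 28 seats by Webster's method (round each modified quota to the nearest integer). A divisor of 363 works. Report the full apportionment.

With modified divisor 363: modified quotas Alpha 8.970, Eta 6.129, Delta 6.543, Epsilon 6.441.
Rounding to the nearest integer: Alpha 9, Eta 6, Delta 7, Epsilon 6 (total 28).

Alpha: 9; Eta: 6; Delta: 7; Epsilon: 6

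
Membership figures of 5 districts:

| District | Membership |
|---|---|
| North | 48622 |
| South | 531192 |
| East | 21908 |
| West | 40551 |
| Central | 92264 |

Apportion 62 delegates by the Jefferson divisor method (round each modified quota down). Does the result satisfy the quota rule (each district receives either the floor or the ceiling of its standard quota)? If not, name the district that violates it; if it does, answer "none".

South

Standard quotas: North 4.104, South 44.836, East 1.849, West 3.423, Central 7.788.
Jefferson allocation: North 4, South 46, East 1, West 3, Central 8.
South has quota 44.836 (lower 44, upper 45) but receives 46 — outside the quota interval.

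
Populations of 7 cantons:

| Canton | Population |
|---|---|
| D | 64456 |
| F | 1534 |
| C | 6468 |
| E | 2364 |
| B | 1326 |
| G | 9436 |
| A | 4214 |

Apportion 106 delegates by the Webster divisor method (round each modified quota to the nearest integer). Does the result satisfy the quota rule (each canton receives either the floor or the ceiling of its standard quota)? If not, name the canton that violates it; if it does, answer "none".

D

Standard quotas: D 76.086, F 1.811, C 7.635, E 2.791, B 1.565, G 11.139, A 4.974.
Webster allocation: D 75, F 2, C 8, E 3, B 2, G 11, A 5.
D has quota 76.086 (lower 76, upper 77) but receives 75 — outside the quota interval.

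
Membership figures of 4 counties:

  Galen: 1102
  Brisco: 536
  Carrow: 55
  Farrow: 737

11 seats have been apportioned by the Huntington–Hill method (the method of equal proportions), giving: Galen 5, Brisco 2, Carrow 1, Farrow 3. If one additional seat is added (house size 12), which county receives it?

Priority for the next seat is population ÷ (√(s·(s+1))).
Priorities: Galen 201.197, Brisco 218.821, Carrow 38.891, Farrow 212.754.
Highest priority: Brisco.

Brisco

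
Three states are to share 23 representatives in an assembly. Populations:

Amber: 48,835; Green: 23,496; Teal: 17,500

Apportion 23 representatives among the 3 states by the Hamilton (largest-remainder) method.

Total 89831; standard divisor 89831/23 ≈ 3905.696.
Standard quotas: Amber 12.5035, Green 6.0158, Teal 4.4806.
Lower quotas: Amber 12, Green 6, Teal 4 (sum 22, leaving 1 seat).
Remainders in descending order: Amber 0.5035, Teal 0.4806, Green 0.0158.
The surplus seat goes to Amber.

Amber=13; Green=6; Teal=4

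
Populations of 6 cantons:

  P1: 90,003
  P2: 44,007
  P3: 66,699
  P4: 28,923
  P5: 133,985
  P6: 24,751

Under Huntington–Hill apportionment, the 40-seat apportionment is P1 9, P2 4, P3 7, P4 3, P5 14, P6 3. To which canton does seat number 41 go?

Priority for the next seat is population ÷ (√(s·(s+1))).
Priorities: P1 9487.149, P2 9840.264, P3 8913.029, P4 8349.351, P5 9245.843, P6 7144.998.
Highest priority: P2.

P2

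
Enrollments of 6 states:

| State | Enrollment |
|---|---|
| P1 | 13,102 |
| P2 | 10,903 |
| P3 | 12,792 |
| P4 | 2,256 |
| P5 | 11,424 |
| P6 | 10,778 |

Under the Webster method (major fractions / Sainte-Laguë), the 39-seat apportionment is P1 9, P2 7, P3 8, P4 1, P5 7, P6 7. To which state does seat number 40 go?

P5

Priority for the next seat is population ÷ (current seats + 0.5).
Priorities: P1 1379.158, P2 1453.733, P3 1504.941, P4 1504.000, P5 1523.200, P6 1437.067.
Highest priority: P5.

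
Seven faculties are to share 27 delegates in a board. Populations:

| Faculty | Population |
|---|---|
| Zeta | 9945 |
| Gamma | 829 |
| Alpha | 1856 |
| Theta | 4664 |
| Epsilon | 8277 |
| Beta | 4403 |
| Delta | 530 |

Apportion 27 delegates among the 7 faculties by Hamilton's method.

Zeta 9, Gamma 1, Alpha 2, Theta 4, Epsilon 7, Beta 4, Delta 0

Total 30504; standard divisor 30504/27 ≈ 1129.778.
Standard quotas: Zeta 8.8026, Gamma 0.7338, Alpha 1.6428, Theta 4.1282, Epsilon 7.3262, Beta 3.8972, Delta 0.4691.
Lower quotas: Zeta 8, Gamma 0, Alpha 1, Theta 4, Epsilon 7, Beta 3, Delta 0 (sum 23, leaving 4 seats).
Remainders in descending order: Beta 0.8972, Zeta 0.8026, Gamma 0.7338, Alpha 0.6428, Delta 0.4691, Epsilon 0.3262, Theta 0.1282.
Largest remainders: Beta, Zeta, Gamma, Alpha receive the extra seats.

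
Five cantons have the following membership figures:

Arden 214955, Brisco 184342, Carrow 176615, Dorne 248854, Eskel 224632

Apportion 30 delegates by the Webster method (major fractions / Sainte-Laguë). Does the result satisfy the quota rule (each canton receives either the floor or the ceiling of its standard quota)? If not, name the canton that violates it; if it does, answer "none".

none

Standard quotas: Arden 6.145, Brisco 5.270, Carrow 5.049, Dorne 7.114, Eskel 6.422.
Webster allocation: Arden 6, Brisco 5, Carrow 5, Dorne 7, Eskel 7.
Every allocation lies between the lower and upper quota.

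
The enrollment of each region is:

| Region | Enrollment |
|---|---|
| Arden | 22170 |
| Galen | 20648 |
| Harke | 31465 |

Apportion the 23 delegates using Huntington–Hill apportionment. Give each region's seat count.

With divisor 3251: modified quotas Arden 6.819, Galen 6.351, Harke 9.679.
Geometric-mean thresholds: Arden √(6·7)=6.481, Galen √(6·7)=6.481, Harke √(9·10)=9.487.
Each quota rounded against its threshold gives Arden 7, Galen 6, Harke 10 (total 23).

Arden=7; Galen=6; Harke=10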